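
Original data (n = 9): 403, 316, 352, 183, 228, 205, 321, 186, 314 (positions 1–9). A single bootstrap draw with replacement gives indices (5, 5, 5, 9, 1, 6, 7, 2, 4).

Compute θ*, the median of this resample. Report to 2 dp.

θ* = 228.00

Resample values: 228, 228, 228, 314, 403, 205, 321, 316, 183.
Sorted: 183, 205, 228, 228, 228, 314, 316, 321, 403
Median = middle value = 228.00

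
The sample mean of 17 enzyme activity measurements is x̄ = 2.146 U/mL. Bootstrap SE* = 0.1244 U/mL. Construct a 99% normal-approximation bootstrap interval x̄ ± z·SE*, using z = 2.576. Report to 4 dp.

Margin = 2.576 × 0.1244 = 0.32045
Interval: 2.146 ± 0.32045

(1.8255, 2.4665)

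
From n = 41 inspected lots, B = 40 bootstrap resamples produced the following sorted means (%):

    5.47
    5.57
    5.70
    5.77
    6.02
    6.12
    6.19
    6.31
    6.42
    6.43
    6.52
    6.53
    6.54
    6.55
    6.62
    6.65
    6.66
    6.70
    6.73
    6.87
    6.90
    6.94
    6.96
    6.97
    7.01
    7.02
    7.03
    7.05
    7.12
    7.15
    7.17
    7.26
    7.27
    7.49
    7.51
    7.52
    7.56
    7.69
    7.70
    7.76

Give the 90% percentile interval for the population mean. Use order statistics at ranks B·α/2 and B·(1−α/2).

(5.57, 7.69)

α = 0.10; lower rank = 40 × 0.050 = 2; upper rank = 40 × 0.950 = 38.
The 2nd smallest replicate is 5.57; the 38th is 7.69.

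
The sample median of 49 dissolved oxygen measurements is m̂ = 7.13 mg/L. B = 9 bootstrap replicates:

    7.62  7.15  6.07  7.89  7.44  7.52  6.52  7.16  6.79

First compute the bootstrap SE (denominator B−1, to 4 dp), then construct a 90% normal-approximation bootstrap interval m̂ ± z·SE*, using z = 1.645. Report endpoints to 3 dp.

(6.178, 8.082)

Mean of replicates = 7.1289; sum of squared deviations = 2.6785; SE* = √(2.6785/8) = 0.5786
Margin = 1.645 × 0.5786 = 0.9518
Interval: 7.13 ± 0.9518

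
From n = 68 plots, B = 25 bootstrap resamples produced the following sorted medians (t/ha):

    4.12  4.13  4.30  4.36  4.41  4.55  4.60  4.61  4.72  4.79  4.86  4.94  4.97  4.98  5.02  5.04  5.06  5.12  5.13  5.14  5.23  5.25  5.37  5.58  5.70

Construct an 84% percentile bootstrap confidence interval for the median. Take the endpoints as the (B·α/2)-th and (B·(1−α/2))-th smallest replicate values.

(4.13, 5.37)

α = 0.16; lower rank = 25 × 0.080 = 2; upper rank = 25 × 0.920 = 23.
The 2nd smallest replicate is 4.13; the 23rd is 5.37.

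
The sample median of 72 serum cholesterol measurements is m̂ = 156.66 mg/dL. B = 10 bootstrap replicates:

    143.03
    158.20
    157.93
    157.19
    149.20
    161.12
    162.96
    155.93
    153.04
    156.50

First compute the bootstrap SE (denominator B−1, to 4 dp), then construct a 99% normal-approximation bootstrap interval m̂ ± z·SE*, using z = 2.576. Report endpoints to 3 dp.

Mean of replicates = 155.5100; sum of squared deviations = 305.7134; SE* = √(305.7134/9) = 5.8282
Margin = 2.576 × 5.8282 = 15.0134
Interval: 156.66 ± 15.0134

(141.647, 171.673)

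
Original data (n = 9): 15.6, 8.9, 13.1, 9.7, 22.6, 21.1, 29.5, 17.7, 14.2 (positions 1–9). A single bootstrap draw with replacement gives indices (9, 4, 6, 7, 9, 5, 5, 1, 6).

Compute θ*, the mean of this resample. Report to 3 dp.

θ* = 18.956

Resample values: 14.2, 9.7, 21.1, 29.5, 14.2, 22.6, 22.6, 15.6, 21.1.
Mean = (14.2 + 9.7 + 21.1 + 29.5 + 14.2 + 22.6 + 22.6 + 15.6 + 21.1) / 9 = 170.60 / 9 = 18.956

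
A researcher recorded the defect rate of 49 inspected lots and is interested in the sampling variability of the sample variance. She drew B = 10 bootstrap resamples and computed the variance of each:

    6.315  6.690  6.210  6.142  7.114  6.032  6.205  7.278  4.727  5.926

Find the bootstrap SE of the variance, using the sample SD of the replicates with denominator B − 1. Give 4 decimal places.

Bootstrap SE is the standard deviation of the 10 replicate variances.
Mean of replicates: (6.315 + 6.690 + 6.210 + 6.142 + 7.114 + 6.032 + 6.205 + 7.278 + 4.727 + 5.926) / 10 = 62.63900 / 10 = 6.26390
Sum of squared deviations: (+0.05110)² + (+0.42610)² + (−0.05390)² + (−0.12190)² + (+0.85010)² + (−0.23190)² + (−0.05890)² + (+1.01410)² + (−1.53690)² + (−0.33790)² = 4.48649
Variance = 4.48649 / 9 = 0.49850
SE* = √0.49850

SE* = 0.7060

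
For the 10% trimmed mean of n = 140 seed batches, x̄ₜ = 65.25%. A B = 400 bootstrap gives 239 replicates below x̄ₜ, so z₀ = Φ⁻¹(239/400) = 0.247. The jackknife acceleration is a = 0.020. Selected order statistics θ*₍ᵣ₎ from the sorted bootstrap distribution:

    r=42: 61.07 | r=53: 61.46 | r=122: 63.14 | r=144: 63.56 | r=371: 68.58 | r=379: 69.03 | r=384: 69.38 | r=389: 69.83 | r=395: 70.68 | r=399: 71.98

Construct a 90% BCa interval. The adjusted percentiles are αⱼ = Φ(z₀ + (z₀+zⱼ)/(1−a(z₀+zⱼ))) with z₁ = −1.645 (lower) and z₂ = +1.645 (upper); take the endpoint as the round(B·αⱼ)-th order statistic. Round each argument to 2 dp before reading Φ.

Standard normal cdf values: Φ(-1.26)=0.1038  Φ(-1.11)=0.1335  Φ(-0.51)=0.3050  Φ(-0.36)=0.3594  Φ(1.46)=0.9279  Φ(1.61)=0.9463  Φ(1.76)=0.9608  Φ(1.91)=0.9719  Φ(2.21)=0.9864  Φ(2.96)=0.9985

(61.46, 70.68)

Lower: z₀ + z₁ = 0.247 + (-1.645) = -1.398; 1 − a(z₀+z₁) = 1 − (0.020)(-1.398) = 1.0280; argument = 0.247 + (-1.398)/1.0280 = -1.1130 → -1.11.
α₁ = Φ(-1.11) = 0.1335; rank = round(400 × 0.1335) = 53; θ*₍53₎ = 61.46.
Upper: z₀ + z₂ = 1.892; 1 − a(z₀+z₂) = 0.9622; argument = 2.2134 → 2.21; α₂ = 0.9864; rank = 395; θ*₍395₎ = 70.68.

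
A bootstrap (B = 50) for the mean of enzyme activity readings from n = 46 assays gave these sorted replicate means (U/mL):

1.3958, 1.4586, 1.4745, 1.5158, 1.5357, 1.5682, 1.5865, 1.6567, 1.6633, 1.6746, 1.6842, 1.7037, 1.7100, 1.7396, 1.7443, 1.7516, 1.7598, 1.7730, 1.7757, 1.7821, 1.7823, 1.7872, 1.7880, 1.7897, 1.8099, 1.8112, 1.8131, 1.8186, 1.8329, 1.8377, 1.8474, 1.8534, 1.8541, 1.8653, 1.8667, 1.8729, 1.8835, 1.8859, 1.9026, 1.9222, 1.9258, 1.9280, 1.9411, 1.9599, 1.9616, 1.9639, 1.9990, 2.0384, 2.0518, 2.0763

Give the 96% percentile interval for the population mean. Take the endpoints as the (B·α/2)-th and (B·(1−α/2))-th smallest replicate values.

α = 0.04; lower rank = 50 × 0.020 = 1; upper rank = 50 × 0.980 = 49.
The 1st smallest replicate is 1.3958; the 49th is 2.0518.

(1.3958, 2.0518)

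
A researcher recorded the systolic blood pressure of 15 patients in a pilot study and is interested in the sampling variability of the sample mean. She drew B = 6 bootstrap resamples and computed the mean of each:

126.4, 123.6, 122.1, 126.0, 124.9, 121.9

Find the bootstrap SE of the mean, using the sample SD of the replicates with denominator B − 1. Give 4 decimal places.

Bootstrap SE is the standard deviation of the 6 replicate means.
Mean of replicates: (126.4 + 123.6 + 122.1 + 126.0 + 124.9 + 121.9) / 6 = 744.90000 / 6 = 124.15000
Sum of squared deviations: (+2.25000)² + (−0.55000)² + (−2.05000)² + (+1.85000)² + (+0.75000)² + (−2.25000)² = 18.61500
Variance = 18.61500 / 5 = 3.72300
SE* = √3.72300

SE* = 1.9295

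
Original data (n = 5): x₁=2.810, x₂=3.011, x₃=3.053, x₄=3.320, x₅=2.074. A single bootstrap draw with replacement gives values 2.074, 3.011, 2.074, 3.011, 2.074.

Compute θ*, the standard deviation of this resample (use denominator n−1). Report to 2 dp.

Mean = 2.4488; sum of squared deviations = 1.0536
s² = 1.0536 / 4 = 0.2634
s = √0.2634 = 0.51

θ* = 0.51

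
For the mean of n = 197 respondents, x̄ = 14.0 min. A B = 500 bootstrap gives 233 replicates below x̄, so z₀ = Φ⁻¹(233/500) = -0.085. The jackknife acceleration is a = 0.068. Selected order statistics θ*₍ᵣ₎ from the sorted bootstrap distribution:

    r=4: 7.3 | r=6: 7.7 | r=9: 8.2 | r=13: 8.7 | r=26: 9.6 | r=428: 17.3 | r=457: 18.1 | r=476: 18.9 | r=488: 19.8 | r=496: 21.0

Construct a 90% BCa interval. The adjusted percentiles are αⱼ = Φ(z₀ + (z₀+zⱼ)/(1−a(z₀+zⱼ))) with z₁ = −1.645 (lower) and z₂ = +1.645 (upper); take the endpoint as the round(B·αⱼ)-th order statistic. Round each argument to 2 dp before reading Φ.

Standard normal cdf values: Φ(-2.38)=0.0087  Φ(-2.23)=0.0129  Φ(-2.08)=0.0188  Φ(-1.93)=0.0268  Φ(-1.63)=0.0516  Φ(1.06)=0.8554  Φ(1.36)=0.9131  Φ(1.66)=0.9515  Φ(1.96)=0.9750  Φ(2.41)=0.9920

(9.6, 18.9)

Lower: z₀ + z₁ = -0.085 + (-1.645) = -1.730; 1 − a(z₀+z₁) = 1 − (0.068)(-1.730) = 1.1176; argument = -0.085 + (-1.730)/1.1176 = -1.6329 → -1.63.
α₁ = Φ(-1.63) = 0.0516; rank = round(500 × 0.0516) = 26; θ*₍26₎ = 9.6.
Upper: z₀ + z₂ = 1.560; 1 − a(z₀+z₂) = 0.8939; argument = 1.6601 → 1.66; α₂ = 0.9515; rank = 476; θ*₍476₎ = 18.9.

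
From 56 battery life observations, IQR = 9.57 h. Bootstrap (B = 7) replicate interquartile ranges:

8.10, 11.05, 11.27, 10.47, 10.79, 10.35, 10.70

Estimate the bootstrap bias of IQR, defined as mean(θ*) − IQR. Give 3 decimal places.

bias = +0.820

mean(θ*) = (8.10 + 11.05 + 11.27 + 10.47 + 10.79 + 10.35 + 10.70) / 7 = 10.3900
bias = 10.3900 − 9.57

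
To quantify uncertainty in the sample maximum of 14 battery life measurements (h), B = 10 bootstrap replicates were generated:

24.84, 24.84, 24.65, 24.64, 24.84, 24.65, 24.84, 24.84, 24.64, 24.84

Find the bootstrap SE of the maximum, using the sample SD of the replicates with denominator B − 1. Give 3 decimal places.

SE* = 0.101

Bootstrap SE is the standard deviation of the 10 replicate maximums.
Mean of replicates: (24.84 + 24.84 + 24.65 + 24.64 + 24.84 + 24.65 + 24.84 + 24.84 + 24.64 + 24.84) / 10 = 247.6200 / 10 = 24.7620
Sum of squared deviations: (+0.0780)² + (+0.0780)² + (−0.1120)² + (−0.1220)² + (+0.0780)² + (−0.1120)² + (+0.0780)² + (+0.0780)² + (−0.1220)² + (+0.0780)² = 0.0914
Variance = 0.0914 / 9 = 0.0102
SE* = √0.0102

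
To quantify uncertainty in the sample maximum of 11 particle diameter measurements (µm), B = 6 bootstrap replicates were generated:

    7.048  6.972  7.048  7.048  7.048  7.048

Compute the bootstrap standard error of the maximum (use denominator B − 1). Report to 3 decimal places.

Bootstrap SE is the standard deviation of the 6 replicate maximums.
Mean of replicates: (7.048 + 6.972 + 7.048 + 7.048 + 7.048 + 7.048) / 6 = 42.21200 / 6 = 7.03533
Sum of squared deviations: (+0.01267)² + (−0.06333)² + (+0.01267)² + (+0.01267)² + (+0.01267)² + (+0.01267)² = 0.00481
Variance = 0.00481 / 5 = 0.00096
SE* = √0.00096

SE* = 0.031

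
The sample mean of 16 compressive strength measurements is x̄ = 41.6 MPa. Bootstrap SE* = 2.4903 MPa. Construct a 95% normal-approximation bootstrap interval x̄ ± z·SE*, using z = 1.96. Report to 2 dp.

(36.72, 46.48)

Margin = 1.96 × 2.4903 = 4.881
Interval: 41.6 ± 4.881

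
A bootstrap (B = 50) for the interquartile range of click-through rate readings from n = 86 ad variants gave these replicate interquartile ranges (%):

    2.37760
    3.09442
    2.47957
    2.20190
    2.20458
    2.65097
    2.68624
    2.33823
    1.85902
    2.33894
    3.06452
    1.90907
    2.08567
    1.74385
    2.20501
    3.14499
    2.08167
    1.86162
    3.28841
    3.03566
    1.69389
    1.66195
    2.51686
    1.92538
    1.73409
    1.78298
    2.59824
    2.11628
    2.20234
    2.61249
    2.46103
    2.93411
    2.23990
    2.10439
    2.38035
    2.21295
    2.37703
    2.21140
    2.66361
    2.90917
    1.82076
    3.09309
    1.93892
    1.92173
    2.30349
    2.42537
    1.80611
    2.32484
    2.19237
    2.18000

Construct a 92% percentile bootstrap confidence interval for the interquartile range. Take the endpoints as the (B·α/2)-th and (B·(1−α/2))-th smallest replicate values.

Sorted replicates: 1.66195, 1.69389, 1.73409, 1.74385, 1.78298, 1.80611, 1.82076, 1.85902, 1.86162, 1.90907, 1.92173, 1.92538, 1.93892, 2.08167, 2.08567, 2.10439, 2.11628, 2.18000, 2.19237, 2.20190, 2.20234, 2.20458, 2.20501, 2.21140, 2.21295, 2.23990, 2.30349, 2.32484, 2.33823, 2.33894, 2.37703, 2.37760, 2.38035, 2.42537, 2.46103, 2.47957, 2.51686, 2.59824, 2.61249, 2.65097, 2.66361, 2.68624, 2.90917, 2.93411, 3.03566, 3.06452, 3.09309, 3.09442, 3.14499, 3.28841
α = 0.08; lower rank = 50 × 0.040 = 2; upper rank = 50 × 0.960 = 48.
The 2nd smallest replicate is 1.69389; the 48th is 3.09442.

(1.69389, 3.09442)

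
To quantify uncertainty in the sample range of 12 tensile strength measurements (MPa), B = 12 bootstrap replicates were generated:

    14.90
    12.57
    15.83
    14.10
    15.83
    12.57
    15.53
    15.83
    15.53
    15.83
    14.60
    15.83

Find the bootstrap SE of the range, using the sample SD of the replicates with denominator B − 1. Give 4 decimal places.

SE* = 1.2323

Bootstrap SE is the standard deviation of the 12 replicate ranges.
Mean of replicates: (14.90 + 12.57 + 15.83 + 14.10 + 15.83 + 12.57 + 15.53 + 15.83 + 15.53 + 15.83 + 14.60 + 15.83) / 12 = 178.95000 / 12 = 14.91250
Sum of squared deviations: (−0.01250)² + (−2.34250)² + (+0.91750)² + (−0.81250)² + (+0.91750)² + (−2.34250)² + (+0.61750)² + (+0.91750)² + (+0.61750)² + (+0.91750)² + (−0.31250)² + (+0.91750)² = 16.70422
Variance = 16.70422 / 11 = 1.51857
SE* = √1.51857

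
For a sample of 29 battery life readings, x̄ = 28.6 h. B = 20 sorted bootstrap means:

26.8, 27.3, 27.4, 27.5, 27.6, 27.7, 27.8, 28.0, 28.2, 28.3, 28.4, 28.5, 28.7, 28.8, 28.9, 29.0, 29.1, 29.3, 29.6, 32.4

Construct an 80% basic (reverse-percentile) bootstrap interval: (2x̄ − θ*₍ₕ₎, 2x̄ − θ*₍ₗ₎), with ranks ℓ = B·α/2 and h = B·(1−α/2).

(27.9, 29.9)

Percentile endpoints at ranks 2 and 18: θ*₍2₎ = 27.3, θ*₍18₎ = 29.3.
Basic interval reflects these around x̄:
  lower = 2 × 28.6 − 29.3 = 27.9
  upper = 2 × 28.6 − 27.3 = 29.9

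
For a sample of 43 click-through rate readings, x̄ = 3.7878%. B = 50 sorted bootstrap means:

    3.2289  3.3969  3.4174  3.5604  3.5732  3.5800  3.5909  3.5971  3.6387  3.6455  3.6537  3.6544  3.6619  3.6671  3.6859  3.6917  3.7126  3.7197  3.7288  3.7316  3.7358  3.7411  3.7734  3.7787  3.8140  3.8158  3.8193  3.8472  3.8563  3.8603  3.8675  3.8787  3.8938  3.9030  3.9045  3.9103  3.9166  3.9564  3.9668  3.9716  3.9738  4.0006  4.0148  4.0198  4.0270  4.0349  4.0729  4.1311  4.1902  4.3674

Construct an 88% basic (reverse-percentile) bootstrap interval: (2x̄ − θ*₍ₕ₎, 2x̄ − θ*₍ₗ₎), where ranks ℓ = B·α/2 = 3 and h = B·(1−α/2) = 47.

Percentile endpoints at ranks 3 and 47: θ*₍3₎ = 3.4174, θ*₍47₎ = 4.0729.
Basic interval reflects these around x̄:
  lower = 2 × 3.7878 − 4.0729 = 3.5027
  upper = 2 × 3.7878 − 3.4174 = 4.1582

(3.5027, 4.1582)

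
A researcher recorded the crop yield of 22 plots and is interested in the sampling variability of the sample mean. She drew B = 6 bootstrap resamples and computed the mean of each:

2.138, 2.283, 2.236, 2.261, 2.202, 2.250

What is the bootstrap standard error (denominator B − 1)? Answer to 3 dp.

Bootstrap SE is the standard deviation of the 6 replicate means.
Mean of replicates: (2.138 + 2.283 + 2.236 + 2.261 + 2.202 + 2.250) / 6 = 13.3700 / 6 = 2.2283
Sum of squared deviations: (−0.0903)² + (+0.0547)² + (+0.0077)² + (+0.0327)² + (−0.0263)² + (+0.0217)² = 0.0134
Variance = 0.0134 / 5 = 0.0027
SE* = √0.0027

SE* = 0.052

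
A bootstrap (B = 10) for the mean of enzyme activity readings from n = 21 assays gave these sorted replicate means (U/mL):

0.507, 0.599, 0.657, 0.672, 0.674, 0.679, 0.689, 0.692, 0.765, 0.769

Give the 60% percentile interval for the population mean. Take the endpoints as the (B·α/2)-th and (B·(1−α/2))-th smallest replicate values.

(0.599, 0.692)

α = 0.40; lower rank = 10 × 0.200 = 2; upper rank = 10 × 0.800 = 8.
The 2nd smallest replicate is 0.599; the 8th is 0.692.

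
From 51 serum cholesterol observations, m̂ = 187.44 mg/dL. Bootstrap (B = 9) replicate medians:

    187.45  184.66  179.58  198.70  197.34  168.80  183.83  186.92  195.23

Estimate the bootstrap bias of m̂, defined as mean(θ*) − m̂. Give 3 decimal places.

mean(θ*) = (187.45 + 184.66 + 179.58 + 198.70 + 197.34 + 168.80 + 183.83 + 186.92 + 195.23) / 9 = 186.9456
bias = 186.9456 − 187.44

bias = −0.494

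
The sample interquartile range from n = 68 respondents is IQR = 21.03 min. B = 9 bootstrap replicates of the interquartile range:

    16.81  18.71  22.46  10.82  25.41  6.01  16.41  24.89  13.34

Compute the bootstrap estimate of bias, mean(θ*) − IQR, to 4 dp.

mean(θ*) = (16.81 + 18.71 + 22.46 + 10.82 + 25.41 + 6.01 + 16.41 + 24.89 + 13.34) / 9 = 17.20667
bias = 17.20667 − 21.03

bias = −3.8233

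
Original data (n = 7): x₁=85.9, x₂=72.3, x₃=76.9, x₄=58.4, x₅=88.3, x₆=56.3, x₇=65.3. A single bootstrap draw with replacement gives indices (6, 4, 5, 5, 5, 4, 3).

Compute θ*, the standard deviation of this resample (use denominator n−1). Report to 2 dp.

θ* = 15.39

Resample values: 56.3, 58.4, 88.3, 88.3, 88.3, 58.4, 76.9.
Mean = 73.5571; sum of squared deviations = 1420.5171
s² = 1420.5171 / 6 = 236.7529
s = √236.7529 = 15.39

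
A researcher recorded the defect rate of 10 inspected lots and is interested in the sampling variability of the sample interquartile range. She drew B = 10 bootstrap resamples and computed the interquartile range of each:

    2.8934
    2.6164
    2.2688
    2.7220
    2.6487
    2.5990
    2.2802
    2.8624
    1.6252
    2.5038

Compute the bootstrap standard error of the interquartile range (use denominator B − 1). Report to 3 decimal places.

SE* = 0.372

Bootstrap SE is the standard deviation of the 10 replicate interquartile ranges.
Mean of replicates: (2.8934 + 2.6164 + 2.2688 + 2.7220 + 2.6487 + 2.5990 + 2.2802 + 2.8624 + 1.6252 + 2.5038) / 10 = 25.01990 / 10 = 2.50199
Sum of squared deviations: (+0.39141)² + (+0.11441)² + (−0.23319)² + (+0.22001)² + (+0.14671)² + (+0.09701)² + (−0.22179)² + (+0.36041)² + (−0.87679)² + (+0.00181)² = 1.24786
Variance = 1.24786 / 9 = 0.13865
SE* = √0.13865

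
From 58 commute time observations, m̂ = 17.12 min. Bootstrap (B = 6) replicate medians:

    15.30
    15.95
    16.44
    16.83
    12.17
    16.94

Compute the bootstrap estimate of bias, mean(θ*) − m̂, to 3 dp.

mean(θ*) = (15.30 + 15.95 + 16.44 + 16.83 + 12.17 + 16.94) / 6 = 15.6050
bias = 15.6050 − 17.12

bias = −1.515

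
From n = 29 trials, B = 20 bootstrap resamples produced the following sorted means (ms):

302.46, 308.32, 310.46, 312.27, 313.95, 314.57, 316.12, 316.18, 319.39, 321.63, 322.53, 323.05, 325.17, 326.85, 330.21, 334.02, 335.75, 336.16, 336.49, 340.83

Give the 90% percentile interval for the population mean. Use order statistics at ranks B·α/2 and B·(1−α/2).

α = 0.10; lower rank = 20 × 0.050 = 1; upper rank = 20 × 0.950 = 19.
The 1st smallest replicate is 302.46; the 19th is 336.49.

(302.46, 336.49)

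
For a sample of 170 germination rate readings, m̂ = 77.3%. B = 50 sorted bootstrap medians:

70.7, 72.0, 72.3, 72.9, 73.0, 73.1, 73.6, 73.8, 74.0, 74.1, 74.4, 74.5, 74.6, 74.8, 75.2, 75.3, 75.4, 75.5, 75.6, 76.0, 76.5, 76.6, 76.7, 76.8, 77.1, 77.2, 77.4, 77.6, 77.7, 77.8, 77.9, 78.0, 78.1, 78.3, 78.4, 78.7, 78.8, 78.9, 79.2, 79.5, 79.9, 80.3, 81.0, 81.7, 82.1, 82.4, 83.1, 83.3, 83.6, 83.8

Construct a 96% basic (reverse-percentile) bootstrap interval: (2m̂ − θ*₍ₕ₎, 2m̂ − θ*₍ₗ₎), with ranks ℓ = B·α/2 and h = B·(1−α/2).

(71.0, 83.9)

Percentile endpoints at ranks 1 and 49: θ*₍1₎ = 70.7, θ*₍49₎ = 83.6.
Basic interval reflects these around m̂:
  lower = 2 × 77.3 − 83.6 = 71.0
  upper = 2 × 77.3 − 70.7 = 83.9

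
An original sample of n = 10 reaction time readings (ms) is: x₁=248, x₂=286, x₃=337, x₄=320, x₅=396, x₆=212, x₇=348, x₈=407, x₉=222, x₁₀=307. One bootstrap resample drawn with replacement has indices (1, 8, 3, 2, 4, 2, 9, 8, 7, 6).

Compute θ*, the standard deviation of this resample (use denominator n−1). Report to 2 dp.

Resample values: 248, 407, 337, 286, 320, 286, 222, 407, 348, 212.
Mean = 307.3000; sum of squared deviations = 43362.1000
s² = 43362.1000 / 9 = 4818.0111
s = √4818.0111 = 69.41

θ* = 69.41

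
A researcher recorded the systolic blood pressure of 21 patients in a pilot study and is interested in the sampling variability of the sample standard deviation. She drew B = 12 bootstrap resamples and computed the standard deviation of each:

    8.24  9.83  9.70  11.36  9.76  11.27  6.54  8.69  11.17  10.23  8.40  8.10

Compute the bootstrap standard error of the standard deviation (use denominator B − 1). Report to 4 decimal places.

SE* = 1.4852

Bootstrap SE is the standard deviation of the 12 replicate standard deviations.
Mean of replicates: (8.24 + 9.83 + 9.70 + 11.36 + 9.76 + 11.27 + 6.54 + 8.69 + 11.17 + 10.23 + 8.40 + 8.10) / 12 = 113.29000 / 12 = 9.44083
Sum of squared deviations: (−1.20083)² + (+0.38917)² + (+0.25917)² + (+1.91917)² + (+0.31917)² + (+1.82917)² + (−2.90083)² + (−0.75083)² + (+1.72917)² + (+0.78917)² + (−1.04083)² + (−1.34083)² = 24.26409
Variance = 24.26409 / 11 = 2.20583
SE* = √2.20583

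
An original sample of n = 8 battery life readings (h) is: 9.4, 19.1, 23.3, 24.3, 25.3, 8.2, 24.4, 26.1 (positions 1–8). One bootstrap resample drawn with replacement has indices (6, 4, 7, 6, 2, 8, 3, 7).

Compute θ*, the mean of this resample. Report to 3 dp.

θ* = 19.750

Resample values: 8.2, 24.3, 24.4, 8.2, 19.1, 26.1, 23.3, 24.4.
Mean = (8.2 + 24.3 + 24.4 + 8.2 + 19.1 + 26.1 + 23.3 + 24.4) / 8 = 158.00 / 8 = 19.750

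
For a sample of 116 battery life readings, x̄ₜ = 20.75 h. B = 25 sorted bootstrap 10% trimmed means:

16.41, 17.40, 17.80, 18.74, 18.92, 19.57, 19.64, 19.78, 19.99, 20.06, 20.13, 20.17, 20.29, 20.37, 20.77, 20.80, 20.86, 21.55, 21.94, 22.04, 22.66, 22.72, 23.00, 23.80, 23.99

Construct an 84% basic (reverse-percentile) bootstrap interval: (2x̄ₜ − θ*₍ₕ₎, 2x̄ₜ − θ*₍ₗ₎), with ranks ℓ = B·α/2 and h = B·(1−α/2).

(18.50, 24.10)

Percentile endpoints at ranks 2 and 23: θ*₍2₎ = 17.40, θ*₍23₎ = 23.00.
Basic interval reflects these around x̄ₜ:
  lower = 2 × 20.75 − 23.00 = 18.50
  upper = 2 × 20.75 − 17.40 = 24.10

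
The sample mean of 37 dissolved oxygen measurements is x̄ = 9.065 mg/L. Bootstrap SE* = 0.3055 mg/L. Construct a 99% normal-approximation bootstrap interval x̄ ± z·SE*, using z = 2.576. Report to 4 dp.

Margin = 2.576 × 0.3055 = 0.78697
Interval: 9.065 ± 0.78697

(8.2780, 9.8520)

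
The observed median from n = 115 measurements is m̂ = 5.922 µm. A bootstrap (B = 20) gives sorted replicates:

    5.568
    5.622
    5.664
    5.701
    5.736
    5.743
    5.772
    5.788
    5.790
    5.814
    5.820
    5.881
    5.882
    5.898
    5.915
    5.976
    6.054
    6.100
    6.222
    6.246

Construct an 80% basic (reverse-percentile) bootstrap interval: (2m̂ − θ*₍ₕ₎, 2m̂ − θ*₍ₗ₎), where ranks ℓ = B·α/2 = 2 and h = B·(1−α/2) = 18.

Percentile endpoints at ranks 2 and 18: θ*₍2₎ = 5.622, θ*₍18₎ = 6.100.
Basic interval reflects these around m̂:
  lower = 2 × 5.922 − 6.100 = 5.744
  upper = 2 × 5.922 − 5.622 = 6.222

(5.744, 6.222)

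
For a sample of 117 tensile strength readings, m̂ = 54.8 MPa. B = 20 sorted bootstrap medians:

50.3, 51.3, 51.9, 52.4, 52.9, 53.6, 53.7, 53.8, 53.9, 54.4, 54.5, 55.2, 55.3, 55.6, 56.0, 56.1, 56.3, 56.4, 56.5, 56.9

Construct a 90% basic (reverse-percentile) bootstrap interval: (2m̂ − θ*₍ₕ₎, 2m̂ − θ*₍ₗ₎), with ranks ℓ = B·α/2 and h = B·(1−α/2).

(53.1, 59.3)

Percentile endpoints at ranks 1 and 19: θ*₍1₎ = 50.3, θ*₍19₎ = 56.5.
Basic interval reflects these around m̂:
  lower = 2 × 54.8 − 56.5 = 53.1
  upper = 2 × 54.8 − 50.3 = 59.3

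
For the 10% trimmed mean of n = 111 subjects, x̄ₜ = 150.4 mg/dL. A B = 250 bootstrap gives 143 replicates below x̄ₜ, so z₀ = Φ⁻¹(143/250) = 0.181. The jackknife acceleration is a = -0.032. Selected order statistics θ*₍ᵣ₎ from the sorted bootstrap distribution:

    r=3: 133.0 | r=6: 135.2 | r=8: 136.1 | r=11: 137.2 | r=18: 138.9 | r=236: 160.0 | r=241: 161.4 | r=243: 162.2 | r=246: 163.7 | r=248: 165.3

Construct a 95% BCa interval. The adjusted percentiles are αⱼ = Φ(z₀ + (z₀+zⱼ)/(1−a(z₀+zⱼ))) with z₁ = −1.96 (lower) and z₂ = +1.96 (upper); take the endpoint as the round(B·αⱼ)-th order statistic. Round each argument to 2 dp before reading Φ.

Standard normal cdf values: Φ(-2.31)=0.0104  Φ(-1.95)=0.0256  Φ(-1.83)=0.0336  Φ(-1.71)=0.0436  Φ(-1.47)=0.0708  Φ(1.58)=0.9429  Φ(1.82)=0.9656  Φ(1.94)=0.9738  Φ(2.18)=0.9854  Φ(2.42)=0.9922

Lower: z₀ + z₁ = 0.181 + (-1.960) = -1.779; 1 − a(z₀+z₁) = 1 − (-0.032)(-1.779) = 0.9431; argument = 0.181 + (-1.779)/0.9431 = -1.7054 → -1.71.
α₁ = Φ(-1.71) = 0.0436; rank = round(250 × 0.0436) = 11; θ*₍11₎ = 137.2.
Upper: z₀ + z₂ = 2.141; 1 − a(z₀+z₂) = 1.0685; argument = 2.1847 → 2.18; α₂ = 0.9854; rank = 246; θ*₍246₎ = 163.7.

(137.2, 163.7)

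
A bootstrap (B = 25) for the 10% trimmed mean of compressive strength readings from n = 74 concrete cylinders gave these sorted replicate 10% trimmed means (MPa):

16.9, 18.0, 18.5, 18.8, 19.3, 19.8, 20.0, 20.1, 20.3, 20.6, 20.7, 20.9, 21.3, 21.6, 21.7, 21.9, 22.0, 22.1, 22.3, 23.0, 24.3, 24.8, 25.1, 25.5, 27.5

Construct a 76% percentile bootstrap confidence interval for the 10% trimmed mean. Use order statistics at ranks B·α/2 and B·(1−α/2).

α = 0.24; lower rank = 25 × 0.120 = 3; upper rank = 25 × 0.880 = 22.
The 3rd smallest replicate is 18.5; the 22nd is 24.8.

(18.5, 24.8)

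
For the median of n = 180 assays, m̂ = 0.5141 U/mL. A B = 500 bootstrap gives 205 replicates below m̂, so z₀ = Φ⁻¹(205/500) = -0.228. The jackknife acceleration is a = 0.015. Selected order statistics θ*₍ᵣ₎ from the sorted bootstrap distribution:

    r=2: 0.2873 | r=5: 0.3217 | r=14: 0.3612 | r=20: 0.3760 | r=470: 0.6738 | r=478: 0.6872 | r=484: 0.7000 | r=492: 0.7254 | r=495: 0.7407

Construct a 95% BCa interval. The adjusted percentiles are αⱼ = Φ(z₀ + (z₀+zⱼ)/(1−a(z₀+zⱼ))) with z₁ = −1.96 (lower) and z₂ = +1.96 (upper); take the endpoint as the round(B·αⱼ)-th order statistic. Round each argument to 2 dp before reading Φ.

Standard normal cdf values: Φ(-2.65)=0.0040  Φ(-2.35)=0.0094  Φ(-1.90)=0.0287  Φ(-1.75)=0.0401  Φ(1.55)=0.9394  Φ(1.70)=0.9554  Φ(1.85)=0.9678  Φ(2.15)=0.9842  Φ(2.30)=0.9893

(0.3217, 0.6738)

Lower: z₀ + z₁ = -0.228 + (-1.960) = -2.188; 1 − a(z₀+z₁) = 1 − (0.015)(-2.188) = 1.0328; argument = -0.228 + (-2.188)/1.0328 = -2.3465 → -2.35.
α₁ = Φ(-2.35) = 0.0094; rank = round(500 × 0.0094) = 5; θ*₍5₎ = 0.3217.
Upper: z₀ + z₂ = 1.732; 1 − a(z₀+z₂) = 0.9740; argument = 1.5502 → 1.55; α₂ = 0.9394; rank = 470; θ*₍470₎ = 0.6738.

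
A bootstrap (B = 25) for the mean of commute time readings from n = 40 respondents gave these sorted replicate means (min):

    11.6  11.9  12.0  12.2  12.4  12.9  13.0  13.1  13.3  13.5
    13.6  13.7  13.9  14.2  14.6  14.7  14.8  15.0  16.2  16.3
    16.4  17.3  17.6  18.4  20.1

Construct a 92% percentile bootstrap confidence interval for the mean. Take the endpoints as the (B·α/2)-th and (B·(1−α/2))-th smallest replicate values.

(11.6, 18.4)

α = 0.08; lower rank = 25 × 0.040 = 1; upper rank = 25 × 0.960 = 24.
The 1st smallest replicate is 11.6; the 24th is 18.4.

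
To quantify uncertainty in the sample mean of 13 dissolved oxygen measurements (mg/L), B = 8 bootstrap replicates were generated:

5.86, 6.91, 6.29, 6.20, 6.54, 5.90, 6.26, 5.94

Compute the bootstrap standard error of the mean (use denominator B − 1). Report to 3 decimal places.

SE* = 0.357

Bootstrap SE is the standard deviation of the 8 replicate means.
Mean of replicates: (5.86 + 6.91 + 6.29 + 6.20 + 6.54 + 5.90 + 6.26 + 5.94) / 8 = 49.9000 / 8 = 6.2375
Sum of squared deviations: (−0.3775)² + (+0.6725)² + (+0.0525)² + (−0.0375)² + (+0.3025)² + (−0.3375)² + (+0.0225)² + (−0.2975)² = 0.8933
Variance = 0.8933 / 7 = 0.1276
SE* = √0.1276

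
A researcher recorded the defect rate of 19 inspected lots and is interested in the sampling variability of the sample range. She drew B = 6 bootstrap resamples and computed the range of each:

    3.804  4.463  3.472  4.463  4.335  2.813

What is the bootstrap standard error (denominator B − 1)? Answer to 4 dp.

Bootstrap SE is the standard deviation of the 6 replicate ranges.
Mean of replicates: (3.804 + 4.463 + 3.472 + 4.463 + 4.335 + 2.813) / 6 = 23.35000 / 6 = 3.89167
Sum of squared deviations: (−0.08767)² + (+0.57133)² + (−0.41967)² + (+0.57133)² + (+0.44333)² + (−1.07867)² = 2.19672
Variance = 2.19672 / 5 = 0.43934
SE* = √0.43934

SE* = 0.6628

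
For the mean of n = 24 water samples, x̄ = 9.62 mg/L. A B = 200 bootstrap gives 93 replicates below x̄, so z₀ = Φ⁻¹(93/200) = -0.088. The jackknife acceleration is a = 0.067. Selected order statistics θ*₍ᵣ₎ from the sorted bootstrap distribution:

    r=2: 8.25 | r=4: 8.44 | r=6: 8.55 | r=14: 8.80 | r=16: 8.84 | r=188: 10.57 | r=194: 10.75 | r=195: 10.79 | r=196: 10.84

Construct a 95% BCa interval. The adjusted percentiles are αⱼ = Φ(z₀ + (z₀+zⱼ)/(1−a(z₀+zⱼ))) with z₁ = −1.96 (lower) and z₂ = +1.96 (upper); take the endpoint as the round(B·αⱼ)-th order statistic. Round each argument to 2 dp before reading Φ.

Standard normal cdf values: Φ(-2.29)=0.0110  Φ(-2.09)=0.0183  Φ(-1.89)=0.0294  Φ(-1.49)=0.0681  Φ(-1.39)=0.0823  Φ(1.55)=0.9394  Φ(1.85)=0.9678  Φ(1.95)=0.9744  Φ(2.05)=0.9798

(8.55, 10.84)

Lower: z₀ + z₁ = -0.088 + (-1.960) = -2.048; 1 − a(z₀+z₁) = 1 − (0.067)(-2.048) = 1.1372; argument = -0.088 + (-2.048)/1.1372 = -1.8889 → -1.89.
α₁ = Φ(-1.89) = 0.0294; rank = round(200 × 0.0294) = 6; θ*₍6₎ = 8.55.
Upper: z₀ + z₂ = 1.872; 1 − a(z₀+z₂) = 0.8746; argument = 2.0525 → 2.05; α₂ = 0.9798; rank = 196; θ*₍196₎ = 10.84.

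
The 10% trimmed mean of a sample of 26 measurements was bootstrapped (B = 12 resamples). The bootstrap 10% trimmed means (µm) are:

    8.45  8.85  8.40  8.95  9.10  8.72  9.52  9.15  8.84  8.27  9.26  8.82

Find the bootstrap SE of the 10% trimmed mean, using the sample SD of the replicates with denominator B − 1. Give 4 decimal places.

SE* = 0.3686

Bootstrap SE is the standard deviation of the 12 replicate 10% trimmed means.
Mean of replicates: (8.45 + 8.85 + 8.40 + 8.95 + 9.10 + 8.72 + 9.52 + 9.15 + 8.84 + 8.27 + 9.26 + 8.82) / 12 = 106.33000 / 12 = 8.86083
Sum of squared deviations: (−0.41083)² + (−0.01083)² + (−0.46083)² + (+0.08917)² + (+0.23917)² + (−0.14083)² + (+0.65917)² + (+0.28917)² + (−0.02083)² + (−0.59083)² + (+0.39917)² + (−0.04083)² = 1.49489
Variance = 1.49489 / 11 = 0.13590
SE* = √0.13590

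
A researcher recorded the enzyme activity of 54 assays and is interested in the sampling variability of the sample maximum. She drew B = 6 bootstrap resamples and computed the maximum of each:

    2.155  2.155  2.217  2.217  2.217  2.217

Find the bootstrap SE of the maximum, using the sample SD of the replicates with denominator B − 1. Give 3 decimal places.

SE* = 0.032

Bootstrap SE is the standard deviation of the 6 replicate maximums.
Mean of replicates: (2.155 + 2.155 + 2.217 + 2.217 + 2.217 + 2.217) / 6 = 13.1780 / 6 = 2.1963
Sum of squared deviations: (−0.0413)² + (−0.0413)² + (+0.0207)² + (+0.0207)² + (+0.0207)² + (+0.0207)² = 0.0051
Variance = 0.0051 / 5 = 0.0010
SE* = √0.0010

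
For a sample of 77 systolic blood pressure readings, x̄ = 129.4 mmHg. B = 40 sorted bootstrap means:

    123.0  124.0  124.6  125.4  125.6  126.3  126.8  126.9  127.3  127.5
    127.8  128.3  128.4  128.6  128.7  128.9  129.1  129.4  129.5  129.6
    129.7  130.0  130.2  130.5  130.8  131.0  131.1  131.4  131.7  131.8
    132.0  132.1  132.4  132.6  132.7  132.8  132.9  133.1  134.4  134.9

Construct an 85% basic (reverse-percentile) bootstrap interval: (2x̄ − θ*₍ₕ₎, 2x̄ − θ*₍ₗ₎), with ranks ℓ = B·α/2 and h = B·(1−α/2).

Percentile endpoints at ranks 3 and 37: θ*₍3₎ = 124.6, θ*₍37₎ = 132.9.
Basic interval reflects these around x̄:
  lower = 2 × 129.4 − 132.9 = 125.9
  upper = 2 × 129.4 − 124.6 = 134.2

(125.9, 134.2)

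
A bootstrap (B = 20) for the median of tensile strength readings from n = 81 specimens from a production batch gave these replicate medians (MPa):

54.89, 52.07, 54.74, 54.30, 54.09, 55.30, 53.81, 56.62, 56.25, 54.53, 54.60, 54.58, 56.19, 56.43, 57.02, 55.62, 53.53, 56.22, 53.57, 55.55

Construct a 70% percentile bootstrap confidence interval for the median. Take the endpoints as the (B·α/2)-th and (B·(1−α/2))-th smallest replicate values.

(53.57, 56.25)

Sorted replicates: 52.07, 53.53, 53.57, 53.81, 54.09, 54.30, 54.53, 54.58, 54.60, 54.74, 54.89, 55.30, 55.55, 55.62, 56.19, 56.22, 56.25, 56.43, 56.62, 57.02
α = 0.30; lower rank = 20 × 0.150 = 3; upper rank = 20 × 0.850 = 17.
The 3rd smallest replicate is 53.57; the 17th is 56.25.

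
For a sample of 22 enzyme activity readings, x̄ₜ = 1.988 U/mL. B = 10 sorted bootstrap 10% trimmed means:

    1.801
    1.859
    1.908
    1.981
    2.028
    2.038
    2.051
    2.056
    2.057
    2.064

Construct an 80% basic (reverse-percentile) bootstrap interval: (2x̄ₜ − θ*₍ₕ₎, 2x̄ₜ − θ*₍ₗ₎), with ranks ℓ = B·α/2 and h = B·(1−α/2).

Percentile endpoints at ranks 1 and 9: θ*₍1₎ = 1.801, θ*₍9₎ = 2.057.
Basic interval reflects these around x̄ₜ:
  lower = 2 × 1.988 − 2.057 = 1.919
  upper = 2 × 1.988 − 1.801 = 2.175

(1.919, 2.175)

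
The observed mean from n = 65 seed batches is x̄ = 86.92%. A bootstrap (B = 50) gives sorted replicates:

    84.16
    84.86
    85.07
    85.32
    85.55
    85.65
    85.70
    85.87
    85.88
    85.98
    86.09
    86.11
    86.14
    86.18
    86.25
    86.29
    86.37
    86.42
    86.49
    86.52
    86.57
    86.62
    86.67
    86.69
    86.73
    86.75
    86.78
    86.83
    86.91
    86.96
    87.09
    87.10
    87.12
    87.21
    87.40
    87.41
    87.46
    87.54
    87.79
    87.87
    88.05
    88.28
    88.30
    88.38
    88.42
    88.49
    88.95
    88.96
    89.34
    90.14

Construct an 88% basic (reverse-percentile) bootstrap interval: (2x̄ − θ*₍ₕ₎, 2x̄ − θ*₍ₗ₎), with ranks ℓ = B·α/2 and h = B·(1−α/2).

Percentile endpoints at ranks 3 and 47: θ*₍3₎ = 85.07, θ*₍47₎ = 88.95.
Basic interval reflects these around x̄:
  lower = 2 × 86.92 − 88.95 = 84.89
  upper = 2 × 86.92 − 85.07 = 88.77

(84.89, 88.77)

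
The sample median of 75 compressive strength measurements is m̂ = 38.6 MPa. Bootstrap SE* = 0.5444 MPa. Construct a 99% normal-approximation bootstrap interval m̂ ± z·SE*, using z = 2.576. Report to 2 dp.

Margin = 2.576 × 0.5444 = 1.402
Interval: 38.6 ± 1.402

(37.20, 40.00)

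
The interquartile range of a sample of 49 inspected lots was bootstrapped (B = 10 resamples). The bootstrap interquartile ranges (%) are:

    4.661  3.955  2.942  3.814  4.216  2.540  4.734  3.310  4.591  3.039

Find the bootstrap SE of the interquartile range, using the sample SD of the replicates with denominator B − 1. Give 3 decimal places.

Bootstrap SE is the standard deviation of the 10 replicate interquartile ranges.
Mean of replicates: (4.661 + 3.955 + 2.942 + 3.814 + 4.216 + 2.540 + 4.734 + 3.310 + 4.591 + 3.039) / 10 = 37.8020 / 10 = 3.7802
Sum of squared deviations: (+0.8808)² + (+0.1748)² + (−0.8382)² + (+0.0338)² + (+0.4358)² + (−1.2402)² + (+0.9538)² + (−0.4702)² + (+0.8108)² + (−0.7412)² = 5.5757
Variance = 5.5757 / 9 = 0.6195
SE* = √0.6195

SE* = 0.787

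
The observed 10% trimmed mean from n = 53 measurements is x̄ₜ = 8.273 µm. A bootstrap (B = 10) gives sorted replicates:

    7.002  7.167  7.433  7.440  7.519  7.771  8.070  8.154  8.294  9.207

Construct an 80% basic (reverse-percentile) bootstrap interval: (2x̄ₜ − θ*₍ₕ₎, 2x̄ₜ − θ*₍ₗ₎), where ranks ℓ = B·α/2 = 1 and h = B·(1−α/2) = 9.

Percentile endpoints at ranks 1 and 9: θ*₍1₎ = 7.002, θ*₍9₎ = 8.294.
Basic interval reflects these around x̄ₜ:
  lower = 2 × 8.273 − 8.294 = 8.252
  upper = 2 × 8.273 − 7.002 = 9.544

(8.252, 9.544)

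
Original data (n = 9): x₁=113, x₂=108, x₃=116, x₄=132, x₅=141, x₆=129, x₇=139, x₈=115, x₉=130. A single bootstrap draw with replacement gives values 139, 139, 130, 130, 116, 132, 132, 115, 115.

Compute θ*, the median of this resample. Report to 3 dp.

Sorted: 115, 115, 116, 130, 130, 132, 132, 139, 139
Median = middle value = 130.000

θ* = 130.000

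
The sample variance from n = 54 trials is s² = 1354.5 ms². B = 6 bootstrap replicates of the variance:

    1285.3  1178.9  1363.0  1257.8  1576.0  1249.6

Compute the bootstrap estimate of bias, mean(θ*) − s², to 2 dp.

mean(θ*) = (1285.3 + 1178.9 + 1363.0 + 1257.8 + 1576.0 + 1249.6) / 6 = 1318.433
bias = 1318.433 − 1354.5

bias = −36.07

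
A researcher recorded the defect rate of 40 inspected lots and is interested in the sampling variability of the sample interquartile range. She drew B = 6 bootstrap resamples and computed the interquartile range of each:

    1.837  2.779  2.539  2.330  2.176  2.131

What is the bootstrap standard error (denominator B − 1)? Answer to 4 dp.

SE* = 0.3304

Bootstrap SE is the standard deviation of the 6 replicate interquartile ranges.
Mean of replicates: (1.837 + 2.779 + 2.539 + 2.330 + 2.176 + 2.131) / 6 = 13.79200 / 6 = 2.29867
Sum of squared deviations: (−0.46167)² + (+0.48033)² + (+0.24033)² + (+0.03133)² + (−0.12267)² + (−0.16767)² = 0.54576
Variance = 0.54576 / 5 = 0.10915
SE* = √0.10915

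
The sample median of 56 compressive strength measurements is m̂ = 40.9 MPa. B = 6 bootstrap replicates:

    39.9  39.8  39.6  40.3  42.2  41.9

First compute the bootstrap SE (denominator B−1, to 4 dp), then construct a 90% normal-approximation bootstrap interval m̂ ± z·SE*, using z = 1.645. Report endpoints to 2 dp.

Mean of replicates = 40.6167; sum of squared deviations = 6.4683; SE* = √(6.4683/5) = 1.1374
Margin = 1.645 × 1.1374 = 1.871
Interval: 40.9 ± 1.871

(39.03, 42.77)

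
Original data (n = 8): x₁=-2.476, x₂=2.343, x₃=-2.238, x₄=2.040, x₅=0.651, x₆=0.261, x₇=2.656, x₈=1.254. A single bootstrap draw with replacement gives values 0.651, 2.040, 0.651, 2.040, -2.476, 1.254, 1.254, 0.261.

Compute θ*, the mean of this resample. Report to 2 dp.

θ* = 0.71

Mean = (0.651 + 2.040 + 0.651 + 2.040 + (-2.476) + 1.254 + 1.254 + 0.261) / 8 = 5.6750 / 8 = 0.71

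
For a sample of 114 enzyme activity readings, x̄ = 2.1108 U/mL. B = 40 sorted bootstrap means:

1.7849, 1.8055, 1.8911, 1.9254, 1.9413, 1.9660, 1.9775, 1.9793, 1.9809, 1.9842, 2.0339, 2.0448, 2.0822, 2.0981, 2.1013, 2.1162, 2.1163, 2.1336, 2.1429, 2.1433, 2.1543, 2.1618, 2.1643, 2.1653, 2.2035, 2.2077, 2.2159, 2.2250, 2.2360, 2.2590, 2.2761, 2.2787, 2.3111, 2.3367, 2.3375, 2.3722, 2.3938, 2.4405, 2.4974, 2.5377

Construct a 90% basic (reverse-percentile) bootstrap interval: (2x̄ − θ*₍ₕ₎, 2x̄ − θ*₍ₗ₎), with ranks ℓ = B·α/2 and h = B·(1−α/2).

(1.7811, 2.4161)

Percentile endpoints at ranks 2 and 38: θ*₍2₎ = 1.8055, θ*₍38₎ = 2.4405.
Basic interval reflects these around x̄:
  lower = 2 × 2.1108 − 2.4405 = 1.7811
  upper = 2 × 2.1108 − 1.8055 = 2.4161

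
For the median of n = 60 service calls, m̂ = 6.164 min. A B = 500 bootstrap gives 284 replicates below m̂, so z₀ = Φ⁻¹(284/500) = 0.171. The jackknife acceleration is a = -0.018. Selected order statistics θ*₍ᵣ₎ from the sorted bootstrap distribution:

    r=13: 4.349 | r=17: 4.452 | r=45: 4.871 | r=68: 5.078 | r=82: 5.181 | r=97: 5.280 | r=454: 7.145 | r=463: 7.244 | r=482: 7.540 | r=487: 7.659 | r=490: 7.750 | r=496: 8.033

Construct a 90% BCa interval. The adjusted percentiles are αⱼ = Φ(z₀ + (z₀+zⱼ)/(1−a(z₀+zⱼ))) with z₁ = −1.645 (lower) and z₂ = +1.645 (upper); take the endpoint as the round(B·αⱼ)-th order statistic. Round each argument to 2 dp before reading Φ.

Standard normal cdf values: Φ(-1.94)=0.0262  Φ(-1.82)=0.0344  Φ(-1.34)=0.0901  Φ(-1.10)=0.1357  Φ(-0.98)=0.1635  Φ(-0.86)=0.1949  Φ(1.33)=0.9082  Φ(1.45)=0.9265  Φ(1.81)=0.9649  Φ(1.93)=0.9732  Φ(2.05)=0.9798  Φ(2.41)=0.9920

(4.871, 7.659)

Lower: z₀ + z₁ = 0.171 + (-1.645) = -1.474; 1 − a(z₀+z₁) = 1 − (-0.018)(-1.474) = 0.9735; argument = 0.171 + (-1.474)/0.9735 = -1.3432 → -1.34.
α₁ = Φ(-1.34) = 0.0901; rank = round(500 × 0.0901) = 45; θ*₍45₎ = 4.871.
Upper: z₀ + z₂ = 1.816; 1 − a(z₀+z₂) = 1.0327; argument = 1.9295 → 1.93; α₂ = 0.9732; rank = 487; θ*₍487₎ = 7.659.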